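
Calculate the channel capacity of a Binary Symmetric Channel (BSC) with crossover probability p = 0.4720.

For BSC with error probability p:
C = 1 - H(p) where H(p) is binary entropy
H(0.4720) = -0.4720 × log₂(0.4720) - 0.5280 × log₂(0.5280)
H(p) = 0.9977
C = 1 - 0.9977 = 0.0023 bits/use


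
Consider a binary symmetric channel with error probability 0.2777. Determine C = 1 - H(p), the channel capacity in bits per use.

For BSC with error probability p:
C = 1 - H(p) where H(p) is binary entropy
H(0.2777) = -0.2777 × log₂(0.2777) - 0.7223 × log₂(0.7223)
H(p) = 0.8523
C = 1 - 0.8523 = 0.1477 bits/use


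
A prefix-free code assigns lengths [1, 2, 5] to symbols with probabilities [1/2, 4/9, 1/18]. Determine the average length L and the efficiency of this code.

Average length L = Σ p_i × l_i = 1.6667 bits
Entropy H = 1.2516 bits
Efficiency η = H/L × 100% = 75.10%


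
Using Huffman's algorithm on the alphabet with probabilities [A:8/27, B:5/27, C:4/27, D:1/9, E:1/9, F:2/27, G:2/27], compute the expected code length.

Huffman tree construction:
Combine smallest probabilities repeatedly
Resulting codes:
  A: 10 (length 2)
  B: 00 (length 2)
  C: 110 (length 3)
  D: 010 (length 3)
  E: 011 (length 3)
  F: 1110 (length 4)
  G: 1111 (length 4)
Average length = Σ p(s) × length(s) = 2.6667 bits


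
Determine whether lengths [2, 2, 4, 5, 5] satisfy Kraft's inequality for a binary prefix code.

Kraft inequality: Σ 2^(-l_i) ≤ 1 for prefix-free code
Calculating: 2^(-2) + 2^(-2) + 2^(-4) + 2^(-5) + 2^(-5)
= 0.25 + 0.25 + 0.0625 + 0.03125 + 0.03125
= 0.6250
Since 0.6250 ≤ 1, prefix-free code exists


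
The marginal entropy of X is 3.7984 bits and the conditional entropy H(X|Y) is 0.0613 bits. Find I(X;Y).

I(X;Y) = H(X) - H(X|Y)
I(X;Y) = 3.7984 - 0.0613 = 3.7371 bits


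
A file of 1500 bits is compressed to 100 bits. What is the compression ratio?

Compression ratio = Original / Compressed
= 1500 / 100 = 15.00:1


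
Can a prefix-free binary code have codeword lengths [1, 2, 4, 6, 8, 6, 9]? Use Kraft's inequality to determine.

Kraft inequality: Σ 2^(-l_i) ≤ 1 for prefix-free code
Calculating: 2^(-1) + 2^(-2) + 2^(-4) + 2^(-6) + 2^(-8) + 2^(-6) + 2^(-9)
= 0.5 + 0.25 + 0.0625 + 0.015625 + 0.00390625 + 0.015625 + 0.001953125
= 0.8496
Since 0.8496 ≤ 1, prefix-free code exists


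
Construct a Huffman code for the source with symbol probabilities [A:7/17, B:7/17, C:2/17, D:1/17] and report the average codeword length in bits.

Huffman tree construction:
Combine smallest probabilities repeatedly
Resulting codes:
  A: 11 (length 2)
  B: 0 (length 1)
  C: 101 (length 3)
  D: 100 (length 3)
Average length = Σ p(s) × length(s) = 1.7647 bits


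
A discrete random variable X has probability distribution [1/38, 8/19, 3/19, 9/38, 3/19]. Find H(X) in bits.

H(X) = -Σ p(x) log₂ p(x)
  -1/38 × log₂(1/38) = 0.1381
  -8/19 × log₂(8/19) = 0.5254
  -3/19 × log₂(3/19) = 0.4205
  -9/38 × log₂(9/38) = 0.4922
  -3/19 × log₂(3/19) = 0.4205
H(X) = 1.9966 bits


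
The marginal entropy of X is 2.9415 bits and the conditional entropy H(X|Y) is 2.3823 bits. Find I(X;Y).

I(X;Y) = H(X) - H(X|Y)
I(X;Y) = 2.9415 - 2.3823 = 0.5592 bits


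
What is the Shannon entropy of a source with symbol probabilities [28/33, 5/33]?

H(X) = -Σ p(x) log₂ p(x)
  -28/33 × log₂(28/33) = 0.2011
  -5/33 × log₂(5/33) = 0.4125
H(X) = 0.6136 bits


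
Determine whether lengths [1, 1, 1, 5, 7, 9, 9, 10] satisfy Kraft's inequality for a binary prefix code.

Kraft inequality: Σ 2^(-l_i) ≤ 1 for prefix-free code
Calculating: 2^(-1) + 2^(-1) + 2^(-1) + 2^(-5) + 2^(-7) + 2^(-9) + 2^(-9) + 2^(-10)
= 0.5 + 0.5 + 0.5 + 0.03125 + 0.0078125 + 0.001953125 + 0.001953125 + 0.0009765625
= 1.5439
Since 1.5439 > 1, prefix-free code does not exist


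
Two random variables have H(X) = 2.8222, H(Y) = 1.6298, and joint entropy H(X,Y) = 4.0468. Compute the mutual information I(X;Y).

I(X;Y) = H(X) + H(Y) - H(X,Y)
I(X;Y) = 2.8222 + 1.6298 - 4.0468 = 0.4052 bits


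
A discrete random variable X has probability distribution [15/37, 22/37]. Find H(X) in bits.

H(X) = -Σ p(x) log₂ p(x)
  -15/37 × log₂(15/37) = 0.5281
  -22/37 × log₂(22/37) = 0.4460
H(X) = 0.9740 bits


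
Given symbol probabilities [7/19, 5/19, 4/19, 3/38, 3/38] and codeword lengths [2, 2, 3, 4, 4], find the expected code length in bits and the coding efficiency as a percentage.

Average length L = Σ p_i × l_i = 2.5263 bits
Entropy H = 2.0892 bits
Efficiency η = H/L × 100% = 82.70%


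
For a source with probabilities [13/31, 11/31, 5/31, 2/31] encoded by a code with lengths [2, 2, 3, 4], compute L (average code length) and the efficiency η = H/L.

Average length L = Σ p_i × l_i = 2.2903 bits
Entropy H = 1.7358 bits
Efficiency η = H/L × 100% = 75.79%


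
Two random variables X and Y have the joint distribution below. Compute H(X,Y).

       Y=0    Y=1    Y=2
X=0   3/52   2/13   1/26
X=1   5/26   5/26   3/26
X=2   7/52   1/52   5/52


H(X,Y) = -Σ p(x,y) log₂ p(x,y)
  p(0,0)=3/52: -0.0577 × log₂(0.0577) = 0.2374
  p(0,1)=2/13: -0.1538 × log₂(0.1538) = 0.4155
  p(0,2)=1/26: -0.0385 × log₂(0.0385) = 0.1808
  p(1,0)=5/26: -0.1923 × log₂(0.1923) = 0.4574
  p(1,1)=5/26: -0.1923 × log₂(0.1923) = 0.4574
  p(1,2)=3/26: -0.1154 × log₂(0.1154) = 0.3595
  p(2,0)=7/52: -0.1346 × log₂(0.1346) = 0.3895
  p(2,1)=1/52: -0.0192 × log₂(0.0192) = 0.1096
  p(2,2)=5/52: -0.0962 × log₂(0.0962) = 0.3249
H(X,Y) = 2.9319 bits


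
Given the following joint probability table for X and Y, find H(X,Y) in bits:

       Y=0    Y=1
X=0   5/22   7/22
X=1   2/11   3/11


H(X,Y) = -Σ p(x,y) log₂ p(x,y)
  p(0,0)=5/22: -0.2273 × log₂(0.2273) = 0.4858
  p(0,1)=7/22: -0.3182 × log₂(0.3182) = 0.5257
  p(1,0)=2/11: -0.1818 × log₂(0.1818) = 0.4472
  p(1,1)=3/11: -0.2727 × log₂(0.2727) = 0.5112
H(X,Y) = 1.9698 bits


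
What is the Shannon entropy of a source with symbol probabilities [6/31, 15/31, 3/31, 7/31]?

H(X) = -Σ p(x) log₂ p(x)
  -6/31 × log₂(6/31) = 0.4586
  -15/31 × log₂(15/31) = 0.5068
  -3/31 × log₂(3/31) = 0.3261
  -7/31 × log₂(7/31) = 0.4848
H(X) = 1.7761 bits


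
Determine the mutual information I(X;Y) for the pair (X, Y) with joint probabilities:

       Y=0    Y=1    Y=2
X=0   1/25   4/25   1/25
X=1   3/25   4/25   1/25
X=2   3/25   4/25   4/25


H(X) = 1.5413, H(Y) = 1.5166, H(X,Y) = 2.9835
I(X;Y) = H(X) + H(Y) - H(X,Y) = 0.0745 bits


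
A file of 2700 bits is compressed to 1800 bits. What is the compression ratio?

Compression ratio = Original / Compressed
= 2700 / 1800 = 1.50:1


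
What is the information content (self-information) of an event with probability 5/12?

Information content I(x) = -log₂(p(x))
I = -log₂(5/12) = -log₂(0.4167)
I = 1.2630 bits


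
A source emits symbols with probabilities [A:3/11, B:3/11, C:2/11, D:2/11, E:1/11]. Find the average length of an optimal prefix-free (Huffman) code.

Huffman tree construction:
Combine smallest probabilities repeatedly
Resulting codes:
  A: 01 (length 2)
  B: 10 (length 2)
  C: 111 (length 3)
  D: 00 (length 2)
  E: 110 (length 3)
Average length = Σ p(s) × length(s) = 2.2727 bits


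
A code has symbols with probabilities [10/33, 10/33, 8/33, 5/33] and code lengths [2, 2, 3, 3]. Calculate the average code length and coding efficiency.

Average length L = Σ p_i × l_i = 2.3939 bits
Entropy H = 1.9520 bits
Efficiency η = H/L × 100% = 81.54%


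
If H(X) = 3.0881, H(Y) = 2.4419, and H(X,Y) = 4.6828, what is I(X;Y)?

I(X;Y) = H(X) + H(Y) - H(X,Y)
I(X;Y) = 3.0881 + 2.4419 - 4.6828 = 0.8472 bits


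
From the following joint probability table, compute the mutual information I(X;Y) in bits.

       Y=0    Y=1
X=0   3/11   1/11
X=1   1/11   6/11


H(X) = 0.9457, H(Y) = 0.9457, H(X,Y) = 1.6172
I(X;Y) = H(X) + H(Y) - H(X,Y) = 0.2741 bits


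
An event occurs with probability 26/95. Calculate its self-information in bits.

Information content I(x) = -log₂(p(x))
I = -log₂(26/95) = -log₂(0.2737)
I = 1.8694 bits


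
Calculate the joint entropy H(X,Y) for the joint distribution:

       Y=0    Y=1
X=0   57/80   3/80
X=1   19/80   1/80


H(X,Y) = -Σ p(x,y) log₂ p(x,y)
  p(0,0)=57/80: -0.7125 × log₂(0.7125) = 0.3484
  p(0,1)=3/80: -0.0375 × log₂(0.0375) = 0.1776
  p(1,0)=19/80: -0.2375 × log₂(0.2375) = 0.4926
  p(1,1)=1/80: -0.0125 × log₂(0.0125) = 0.0790
H(X,Y) = 1.0977 bits


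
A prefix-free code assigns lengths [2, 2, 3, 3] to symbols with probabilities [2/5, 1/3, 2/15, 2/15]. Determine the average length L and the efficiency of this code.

Average length L = Σ p_i × l_i = 2.2667 bits
Entropy H = 1.8323 bits
Efficiency η = H/L × 100% = 80.84%


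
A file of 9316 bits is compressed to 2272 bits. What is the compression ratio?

Compression ratio = Original / Compressed
= 9316 / 2272 = 4.10:1


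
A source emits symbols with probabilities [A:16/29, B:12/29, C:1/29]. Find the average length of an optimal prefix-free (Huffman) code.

Huffman tree construction:
Combine smallest probabilities repeatedly
Resulting codes:
  A: 1 (length 1)
  B: 01 (length 2)
  C: 00 (length 2)
Average length = Σ p(s) × length(s) = 1.4483 bits


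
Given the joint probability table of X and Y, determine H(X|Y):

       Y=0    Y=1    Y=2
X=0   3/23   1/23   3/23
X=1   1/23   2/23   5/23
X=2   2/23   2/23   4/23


H(X|Y) = Σ_y p(y) H(X|Y=y)
  p(Y=0) = 6/23, H(X|Y=0) = 1.4591
  p(Y=1) = 5/23, H(X|Y=1) = 1.5219
  p(Y=2) = 12/23, H(X|Y=2) = 1.5546
H(X|Y) = 0.2609×1.4591 + 0.2174×1.5219 + 0.5217×1.5546 = 1.5226 bits


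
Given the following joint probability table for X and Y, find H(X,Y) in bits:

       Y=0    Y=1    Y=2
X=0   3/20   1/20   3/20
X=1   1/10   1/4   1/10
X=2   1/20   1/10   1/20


H(X,Y) = -Σ p(x,y) log₂ p(x,y)
  p(0,0)=3/20: -0.1500 × log₂(0.1500) = 0.4105
  p(0,1)=1/20: -0.0500 × log₂(0.0500) = 0.2161
  p(0,2)=3/20: -0.1500 × log₂(0.1500) = 0.4105
  p(1,0)=1/10: -0.1000 × log₂(0.1000) = 0.3322
  p(1,1)=1/4: -0.2500 × log₂(0.2500) = 0.5000
  p(1,2)=1/10: -0.1000 × log₂(0.1000) = 0.3322
  p(2,0)=1/20: -0.0500 × log₂(0.0500) = 0.2161
  p(2,1)=1/10: -0.1000 × log₂(0.1000) = 0.3322
  p(2,2)=1/20: -0.0500 × log₂(0.0500) = 0.2161
H(X,Y) = 2.9660 bits


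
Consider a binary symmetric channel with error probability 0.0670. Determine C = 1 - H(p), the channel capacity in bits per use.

For BSC with error probability p:
C = 1 - H(p) where H(p) is binary entropy
H(0.0670) = -0.0670 × log₂(0.0670) - 0.9330 × log₂(0.9330)
H(p) = 0.3546
C = 1 - 0.3546 = 0.6454 bits/use


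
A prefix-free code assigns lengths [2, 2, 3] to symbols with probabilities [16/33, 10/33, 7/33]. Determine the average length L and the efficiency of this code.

Average length L = Σ p_i × l_i = 2.2121 bits
Entropy H = 1.5029 bits
Efficiency η = H/L × 100% = 67.94%


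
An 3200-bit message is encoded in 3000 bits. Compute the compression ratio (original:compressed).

Compression ratio = Original / Compressed
= 3200 / 3000 = 1.07:1


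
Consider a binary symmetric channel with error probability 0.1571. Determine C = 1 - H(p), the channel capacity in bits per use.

For BSC with error probability p:
C = 1 - H(p) where H(p) is binary entropy
H(0.1571) = -0.1571 × log₂(0.1571) - 0.8429 × log₂(0.8429)
H(p) = 0.6273
C = 1 - 0.6273 = 0.3727 bits/use


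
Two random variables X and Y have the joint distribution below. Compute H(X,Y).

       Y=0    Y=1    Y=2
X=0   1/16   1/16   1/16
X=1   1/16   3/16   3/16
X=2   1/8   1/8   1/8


H(X,Y) = -Σ p(x,y) log₂ p(x,y)
  p(0,0)=1/16: -0.0625 × log₂(0.0625) = 0.2500
  p(0,1)=1/16: -0.0625 × log₂(0.0625) = 0.2500
  p(0,2)=1/16: -0.0625 × log₂(0.0625) = 0.2500
  p(1,0)=1/16: -0.0625 × log₂(0.0625) = 0.2500
  p(1,1)=3/16: -0.1875 × log₂(0.1875) = 0.4528
  p(1,2)=3/16: -0.1875 × log₂(0.1875) = 0.4528
  p(2,0)=1/8: -0.1250 × log₂(0.1250) = 0.3750
  p(2,1)=1/8: -0.1250 × log₂(0.1250) = 0.3750
  p(2,2)=1/8: -0.1250 × log₂(0.1250) = 0.3750
H(X,Y) = 3.0306 bits


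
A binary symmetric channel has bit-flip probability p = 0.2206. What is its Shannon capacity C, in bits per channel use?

For BSC with error probability p:
C = 1 - H(p) where H(p) is binary entropy
H(0.2206) = -0.2206 × log₂(0.2206) - 0.7794 × log₂(0.7794)
H(p) = 0.7613
C = 1 - 0.7613 = 0.2387 bits/use


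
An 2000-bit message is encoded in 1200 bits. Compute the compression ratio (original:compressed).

Compression ratio = Original / Compressed
= 2000 / 1200 = 1.67:1


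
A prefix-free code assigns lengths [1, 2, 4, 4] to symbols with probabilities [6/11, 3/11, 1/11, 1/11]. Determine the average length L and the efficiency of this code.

Average length L = Σ p_i × l_i = 1.8182 bits
Entropy H = 1.6172 bits
Efficiency η = H/L × 100% = 88.95%


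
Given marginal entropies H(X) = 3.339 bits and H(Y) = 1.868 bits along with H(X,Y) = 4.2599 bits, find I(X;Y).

I(X;Y) = H(X) + H(Y) - H(X,Y)
I(X;Y) = 3.339 + 1.868 - 4.2599 = 0.9471 bits


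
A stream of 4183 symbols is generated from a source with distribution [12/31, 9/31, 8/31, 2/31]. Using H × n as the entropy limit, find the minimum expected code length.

Entropy H = 1.8075 bits/symbol
Minimum bits = H × n = 1.8075 × 4183
= 7560.60 bits


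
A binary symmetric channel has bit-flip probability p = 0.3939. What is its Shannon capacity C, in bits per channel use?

For BSC with error probability p:
C = 1 - H(p) where H(p) is binary entropy
H(0.3939) = -0.3939 × log₂(0.3939) - 0.6061 × log₂(0.6061)
H(p) = 0.9673
C = 1 - 0.9673 = 0.0327 bits/use


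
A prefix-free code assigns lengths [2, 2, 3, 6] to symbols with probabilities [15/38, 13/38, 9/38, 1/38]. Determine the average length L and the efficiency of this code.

Average length L = Σ p_i × l_i = 2.3421 bits
Entropy H = 1.6890 bits
Efficiency η = H/L × 100% = 72.12%


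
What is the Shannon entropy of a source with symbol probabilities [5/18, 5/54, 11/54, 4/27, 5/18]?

H(X) = -Σ p(x) log₂ p(x)
  -5/18 × log₂(5/18) = 0.5133
  -5/54 × log₂(5/54) = 0.3179
  -11/54 × log₂(11/54) = 0.4676
  -4/27 × log₂(4/27) = 0.4081
  -5/18 × log₂(5/18) = 0.5133
H(X) = 2.2203 bits


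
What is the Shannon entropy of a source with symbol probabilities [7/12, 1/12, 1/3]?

H(X) = -Σ p(x) log₂ p(x)
  -7/12 × log₂(7/12) = 0.4536
  -1/12 × log₂(1/12) = 0.2987
  -1/3 × log₂(1/3) = 0.5283
H(X) = 1.2807 bits


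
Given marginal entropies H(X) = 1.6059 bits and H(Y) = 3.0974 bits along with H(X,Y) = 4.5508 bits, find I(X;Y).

I(X;Y) = H(X) + H(Y) - H(X,Y)
I(X;Y) = 1.6059 + 3.0974 - 4.5508 = 0.1525 bits


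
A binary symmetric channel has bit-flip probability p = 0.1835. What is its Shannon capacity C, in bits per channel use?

For BSC with error probability p:
C = 1 - H(p) where H(p) is binary entropy
H(0.1835) = -0.1835 × log₂(0.1835) - 0.8165 × log₂(0.8165)
H(p) = 0.6877
C = 1 - 0.6877 = 0.3123 bits/use


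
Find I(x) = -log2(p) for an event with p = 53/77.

Information content I(x) = -log₂(p(x))
I = -log₂(53/77) = -log₂(0.6883)
I = 0.5389 bits


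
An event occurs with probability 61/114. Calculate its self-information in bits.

Information content I(x) = -log₂(p(x))
I = -log₂(61/114) = -log₂(0.5351)
I = 0.9022 bits


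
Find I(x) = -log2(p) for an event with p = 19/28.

Information content I(x) = -log₂(p(x))
I = -log₂(19/28) = -log₂(0.6786)
I = 0.5594 bits


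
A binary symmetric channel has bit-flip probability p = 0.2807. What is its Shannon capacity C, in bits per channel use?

For BSC with error probability p:
C = 1 - H(p) where H(p) is binary entropy
H(0.2807) = -0.2807 × log₂(0.2807) - 0.7193 × log₂(0.7193)
H(p) = 0.8564
C = 1 - 0.8564 = 0.1436 bits/use


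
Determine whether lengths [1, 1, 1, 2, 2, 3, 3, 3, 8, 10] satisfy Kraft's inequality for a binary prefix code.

Kraft inequality: Σ 2^(-l_i) ≤ 1 for prefix-free code
Calculating: 2^(-1) + 2^(-1) + 2^(-1) + 2^(-2) + 2^(-2) + 2^(-3) + 2^(-3) + 2^(-3) + 2^(-8) + 2^(-10)
= 0.5 + 0.5 + 0.5 + 0.25 + 0.25 + 0.125 + 0.125 + 0.125 + 0.00390625 + 0.0009765625
= 2.3799
Since 2.3799 > 1, prefix-free code does not exist


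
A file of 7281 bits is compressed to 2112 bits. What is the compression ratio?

Compression ratio = Original / Compressed
= 7281 / 2112 = 3.45:1


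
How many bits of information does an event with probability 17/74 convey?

Information content I(x) = -log₂(p(x))
I = -log₂(17/74) = -log₂(0.2297)
I = 2.1220 bits


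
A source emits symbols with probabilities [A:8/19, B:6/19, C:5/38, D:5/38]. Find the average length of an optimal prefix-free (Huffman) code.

Huffman tree construction:
Combine smallest probabilities repeatedly
Resulting codes:
  A: 0 (length 1)
  B: 11 (length 2)
  C: 100 (length 3)
  D: 101 (length 3)
Average length = Σ p(s) × length(s) = 1.8421 bits


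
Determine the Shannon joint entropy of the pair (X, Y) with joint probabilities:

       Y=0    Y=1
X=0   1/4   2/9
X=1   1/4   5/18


H(X,Y) = -Σ p(x,y) log₂ p(x,y)
  p(0,0)=1/4: -0.2500 × log₂(0.2500) = 0.5000
  p(0,1)=2/9: -0.2222 × log₂(0.2222) = 0.4822
  p(1,0)=1/4: -0.2500 × log₂(0.2500) = 0.5000
  p(1,1)=5/18: -0.2778 × log₂(0.2778) = 0.5133
H(X,Y) = 1.9955 bits


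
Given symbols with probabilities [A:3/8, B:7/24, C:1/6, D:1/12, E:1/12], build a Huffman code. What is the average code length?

Huffman tree construction:
Combine smallest probabilities repeatedly
Resulting codes:
  A: 0 (length 1)
  B: 10 (length 2)
  C: 110 (length 3)
  D: 1110 (length 4)
  E: 1111 (length 4)
Average length = Σ p(s) × length(s) = 2.1250 bits


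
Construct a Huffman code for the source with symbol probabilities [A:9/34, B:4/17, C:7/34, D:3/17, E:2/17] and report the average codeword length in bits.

Huffman tree construction:
Combine smallest probabilities repeatedly
Resulting codes:
  A: 10 (length 2)
  B: 01 (length 2)
  C: 00 (length 2)
  D: 111 (length 3)
  E: 110 (length 3)
Average length = Σ p(s) × length(s) = 2.2941 bits


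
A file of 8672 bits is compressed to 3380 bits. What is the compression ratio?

Compression ratio = Original / Compressed
= 8672 / 3380 = 2.57:1


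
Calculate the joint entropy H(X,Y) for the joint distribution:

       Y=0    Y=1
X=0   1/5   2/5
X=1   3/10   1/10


H(X,Y) = -Σ p(x,y) log₂ p(x,y)
  p(0,0)=1/5: -0.2000 × log₂(0.2000) = 0.4644
  p(0,1)=2/5: -0.4000 × log₂(0.4000) = 0.5288
  p(1,0)=3/10: -0.3000 × log₂(0.3000) = 0.5211
  p(1,1)=1/10: -0.1000 × log₂(0.1000) = 0.3322
H(X,Y) = 1.8464 bits


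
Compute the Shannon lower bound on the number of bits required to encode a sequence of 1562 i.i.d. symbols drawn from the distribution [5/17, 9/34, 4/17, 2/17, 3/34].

Entropy H = 2.1903 bits/symbol
Minimum bits = H × n = 2.1903 × 1562
= 3421.25 bits


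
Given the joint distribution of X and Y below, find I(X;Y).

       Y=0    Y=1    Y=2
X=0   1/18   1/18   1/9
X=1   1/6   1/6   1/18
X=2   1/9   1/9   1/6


H(X) = 1.5420, H(Y) = 1.5850, H(X,Y) = 3.0441
I(X;Y) = H(X) + H(Y) - H(X,Y) = 0.0828 bits


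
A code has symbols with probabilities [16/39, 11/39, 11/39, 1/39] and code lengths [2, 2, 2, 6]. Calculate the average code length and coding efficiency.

Average length L = Σ p_i × l_i = 2.1026 bits
Entropy H = 1.6929 bits
Efficiency η = H/L × 100% = 80.52%


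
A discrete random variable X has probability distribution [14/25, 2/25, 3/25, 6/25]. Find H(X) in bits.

H(X) = -Σ p(x) log₂ p(x)
  -14/25 × log₂(14/25) = 0.4684
  -2/25 × log₂(2/25) = 0.2915
  -3/25 × log₂(3/25) = 0.3671
  -6/25 × log₂(6/25) = 0.4941
H(X) = 1.6212 bits


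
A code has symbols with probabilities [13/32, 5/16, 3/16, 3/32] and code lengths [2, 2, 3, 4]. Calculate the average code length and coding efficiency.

Average length L = Σ p_i × l_i = 2.3750 bits
Entropy H = 1.8253 bits
Efficiency η = H/L × 100% = 76.86%


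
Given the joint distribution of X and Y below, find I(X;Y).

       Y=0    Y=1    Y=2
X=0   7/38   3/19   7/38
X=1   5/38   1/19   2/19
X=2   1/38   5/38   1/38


H(X) = 1.4547, H(Y) = 1.5840, H(X,Y) = 2.9313
I(X;Y) = H(X) + H(Y) - H(X,Y) = 0.1073 bits


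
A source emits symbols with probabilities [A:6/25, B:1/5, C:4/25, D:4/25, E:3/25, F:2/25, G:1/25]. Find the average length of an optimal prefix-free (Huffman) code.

Huffman tree construction:
Combine smallest probabilities repeatedly
Resulting codes:
  A: 01 (length 2)
  B: 00 (length 2)
  C: 110 (length 3)
  D: 111 (length 3)
  E: 100 (length 3)
  F: 1011 (length 4)
  G: 1010 (length 4)
Average length = Σ p(s) × length(s) = 2.6800 bits


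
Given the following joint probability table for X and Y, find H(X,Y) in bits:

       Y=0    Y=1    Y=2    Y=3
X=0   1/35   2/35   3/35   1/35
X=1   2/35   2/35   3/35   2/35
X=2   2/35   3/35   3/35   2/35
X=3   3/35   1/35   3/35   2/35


H(X,Y) = -Σ p(x,y) log₂ p(x,y)
  p(0,0)=1/35: -0.0286 × log₂(0.0286) = 0.1466
  p(0,1)=2/35: -0.0571 × log₂(0.0571) = 0.2360
  p(0,2)=3/35: -0.0857 × log₂(0.0857) = 0.3038
  p(0,3)=1/35: -0.0286 × log₂(0.0286) = 0.1466
  p(1,0)=2/35: -0.0571 × log₂(0.0571) = 0.2360
  p(1,1)=2/35: -0.0571 × log₂(0.0571) = 0.2360
  p(1,2)=3/35: -0.0857 × log₂(0.0857) = 0.3038
  p(1,3)=2/35: -0.0571 × log₂(0.0571) = 0.2360
  p(2,0)=2/35: -0.0571 × log₂(0.0571) = 0.2360
  p(2,1)=3/35: -0.0857 × log₂(0.0857) = 0.3038
  p(2,2)=3/35: -0.0857 × log₂(0.0857) = 0.3038
  p(2,3)=2/35: -0.0571 × log₂(0.0571) = 0.2360
  p(3,0)=3/35: -0.0857 × log₂(0.0857) = 0.3038
  p(3,1)=1/35: -0.0286 × log₂(0.0286) = 0.1466
  p(3,2)=3/35: -0.0857 × log₂(0.0857) = 0.3038
  p(3,3)=2/35: -0.0571 × log₂(0.0571) = 0.2360
H(X,Y) = 3.9142 bits


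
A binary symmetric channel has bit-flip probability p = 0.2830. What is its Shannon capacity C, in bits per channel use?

For BSC with error probability p:
C = 1 - H(p) where H(p) is binary entropy
H(0.2830) = -0.2830 × log₂(0.2830) - 0.7170 × log₂(0.7170)
H(p) = 0.8595
C = 1 - 0.8595 = 0.1405 bits/use


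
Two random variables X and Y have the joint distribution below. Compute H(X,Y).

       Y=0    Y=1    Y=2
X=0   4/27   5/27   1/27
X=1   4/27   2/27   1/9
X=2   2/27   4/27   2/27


H(X,Y) = -Σ p(x,y) log₂ p(x,y)
  p(0,0)=4/27: -0.1481 × log₂(0.1481) = 0.4081
  p(0,1)=5/27: -0.1852 × log₂(0.1852) = 0.4505
  p(0,2)=1/27: -0.0370 × log₂(0.0370) = 0.1761
  p(1,0)=4/27: -0.1481 × log₂(0.1481) = 0.4081
  p(1,1)=2/27: -0.0741 × log₂(0.0741) = 0.2781
  p(1,2)=1/9: -0.1111 × log₂(0.1111) = 0.3522
  p(2,0)=2/27: -0.0741 × log₂(0.0741) = 0.2781
  p(2,1)=4/27: -0.1481 × log₂(0.1481) = 0.4081
  p(2,2)=2/27: -0.0741 × log₂(0.0741) = 0.2781
H(X,Y) = 3.0377 bits


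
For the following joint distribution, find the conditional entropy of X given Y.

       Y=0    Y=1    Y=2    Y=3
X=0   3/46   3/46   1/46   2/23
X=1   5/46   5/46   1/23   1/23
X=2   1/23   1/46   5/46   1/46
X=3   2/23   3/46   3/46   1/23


H(X|Y) = Σ_y p(y) H(X|Y=y)
  p(Y=0) = 7/23, H(X|Y=0) = 1.9242
  p(Y=1) = 6/23, H(X|Y=1) = 1.8250
  p(Y=2) = 11/46, H(X|Y=2) = 1.7899
  p(Y=3) = 9/46, H(X|Y=3) = 1.8366
H(X|Y) = 0.3043×1.9242 + 0.2609×1.8250 + 0.2391×1.7899 + 0.1957×1.8366 = 1.8491 bits


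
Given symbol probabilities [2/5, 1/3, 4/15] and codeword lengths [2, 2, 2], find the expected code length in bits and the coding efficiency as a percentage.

Average length L = Σ p_i × l_i = 2.0000 bits
Entropy H = 1.5656 bits
Efficiency η = H/L × 100% = 78.28%


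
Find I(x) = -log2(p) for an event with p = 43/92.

Information content I(x) = -log₂(p(x))
I = -log₂(43/92) = -log₂(0.4674)
I = 1.0973 bits


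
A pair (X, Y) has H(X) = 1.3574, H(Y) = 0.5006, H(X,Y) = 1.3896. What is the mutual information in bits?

I(X;Y) = H(X) + H(Y) - H(X,Y)
I(X;Y) = 1.3574 + 0.5006 - 1.3896 = 0.4684 bits


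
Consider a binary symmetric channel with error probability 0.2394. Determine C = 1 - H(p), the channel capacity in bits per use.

For BSC with error probability p:
C = 1 - H(p) where H(p) is binary entropy
H(0.2394) = -0.2394 × log₂(0.2394) - 0.7606 × log₂(0.7606)
H(p) = 0.7940
C = 1 - 0.7940 = 0.2060 bits/use


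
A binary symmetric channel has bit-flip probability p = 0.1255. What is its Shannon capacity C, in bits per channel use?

For BSC with error probability p:
C = 1 - H(p) where H(p) is binary entropy
H(0.1255) = -0.1255 × log₂(0.1255) - 0.8745 × log₂(0.8745)
H(p) = 0.5450
C = 1 - 0.5450 = 0.4550 bits/use


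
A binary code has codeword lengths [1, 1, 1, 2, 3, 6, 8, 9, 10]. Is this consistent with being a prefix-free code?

Kraft inequality: Σ 2^(-l_i) ≤ 1 for prefix-free code
Calculating: 2^(-1) + 2^(-1) + 2^(-1) + 2^(-2) + 2^(-3) + 2^(-6) + 2^(-8) + 2^(-9) + 2^(-10)
= 0.5 + 0.5 + 0.5 + 0.25 + 0.125 + 0.015625 + 0.00390625 + 0.001953125 + 0.0009765625
= 1.8975
Since 1.8975 > 1, prefix-free code does not exist


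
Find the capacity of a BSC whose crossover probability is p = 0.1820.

For BSC with error probability p:
C = 1 - H(p) where H(p) is binary entropy
H(0.1820) = -0.1820 × log₂(0.1820) - 0.8180 × log₂(0.8180)
H(p) = 0.6844
C = 1 - 0.6844 = 0.3156 bits/use


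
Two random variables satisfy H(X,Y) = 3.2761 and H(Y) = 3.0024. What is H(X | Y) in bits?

Chain rule: H(X,Y) = H(X|Y) + H(Y)
H(X|Y) = H(X,Y) - H(Y) = 3.2761 - 3.0024 = 0.2737 bits


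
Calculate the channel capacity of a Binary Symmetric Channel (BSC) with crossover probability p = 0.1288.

For BSC with error probability p:
C = 1 - H(p) where H(p) is binary entropy
H(0.1288) = -0.1288 × log₂(0.1288) - 0.8712 × log₂(0.8712)
H(p) = 0.5541
C = 1 - 0.5541 = 0.4459 bits/use


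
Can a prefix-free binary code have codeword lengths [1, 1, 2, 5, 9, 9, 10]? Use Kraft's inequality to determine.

Kraft inequality: Σ 2^(-l_i) ≤ 1 for prefix-free code
Calculating: 2^(-1) + 2^(-1) + 2^(-2) + 2^(-5) + 2^(-9) + 2^(-9) + 2^(-10)
= 0.5 + 0.5 + 0.25 + 0.03125 + 0.001953125 + 0.001953125 + 0.0009765625
= 1.2861
Since 1.2861 > 1, prefix-free code does not exist


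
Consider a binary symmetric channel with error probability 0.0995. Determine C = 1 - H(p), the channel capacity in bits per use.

For BSC with error probability p:
C = 1 - H(p) where H(p) is binary entropy
H(0.0995) = -0.0995 × log₂(0.0995) - 0.9005 × log₂(0.9005)
H(p) = 0.4674
C = 1 - 0.4674 = 0.5326 bits/use


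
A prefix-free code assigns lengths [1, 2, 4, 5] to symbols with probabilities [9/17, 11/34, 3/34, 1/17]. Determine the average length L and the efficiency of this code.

Average length L = Σ p_i × l_i = 1.8235 bits
Entropy H = 1.5620 bits
Efficiency η = H/L × 100% = 85.66%


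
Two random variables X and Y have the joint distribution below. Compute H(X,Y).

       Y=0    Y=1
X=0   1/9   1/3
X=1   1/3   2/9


H(X,Y) = -Σ p(x,y) log₂ p(x,y)
  p(0,0)=1/9: -0.1111 × log₂(0.1111) = 0.3522
  p(0,1)=1/3: -0.3333 × log₂(0.3333) = 0.5283
  p(1,0)=1/3: -0.3333 × log₂(0.3333) = 0.5283
  p(1,1)=2/9: -0.2222 × log₂(0.2222) = 0.4822
H(X,Y) = 1.8911 bits


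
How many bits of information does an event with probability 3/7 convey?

Information content I(x) = -log₂(p(x))
I = -log₂(3/7) = -log₂(0.4286)
I = 1.2224 bits


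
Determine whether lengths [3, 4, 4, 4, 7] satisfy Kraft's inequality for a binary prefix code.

Kraft inequality: Σ 2^(-l_i) ≤ 1 for prefix-free code
Calculating: 2^(-3) + 2^(-4) + 2^(-4) + 2^(-4) + 2^(-7)
= 0.125 + 0.0625 + 0.0625 + 0.0625 + 0.0078125
= 0.3203
Since 0.3203 ≤ 1, prefix-free code exists


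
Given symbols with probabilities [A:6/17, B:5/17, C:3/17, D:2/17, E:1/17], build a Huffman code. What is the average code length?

Huffman tree construction:
Combine smallest probabilities repeatedly
Resulting codes:
  A: 11 (length 2)
  B: 10 (length 2)
  C: 00 (length 2)
  D: 011 (length 3)
  E: 010 (length 3)
Average length = Σ p(s) × length(s) = 2.1765 bits


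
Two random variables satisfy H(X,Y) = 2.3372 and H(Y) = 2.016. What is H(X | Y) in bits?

Chain rule: H(X,Y) = H(X|Y) + H(Y)
H(X|Y) = H(X,Y) - H(Y) = 2.3372 - 2.016 = 0.3212 bits


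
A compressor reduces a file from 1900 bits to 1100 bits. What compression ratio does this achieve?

Compression ratio = Original / Compressed
= 1900 / 1100 = 1.73:1


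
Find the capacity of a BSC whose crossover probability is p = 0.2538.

For BSC with error probability p:
C = 1 - H(p) where H(p) is binary entropy
H(0.2538) = -0.2538 × log₂(0.2538) - 0.7462 × log₂(0.7462)
H(p) = 0.8172
C = 1 - 0.8172 = 0.1828 bits/use


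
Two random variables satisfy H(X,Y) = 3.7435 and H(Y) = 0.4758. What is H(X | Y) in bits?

Chain rule: H(X,Y) = H(X|Y) + H(Y)
H(X|Y) = H(X,Y) - H(Y) = 3.7435 - 0.4758 = 3.2677 bits


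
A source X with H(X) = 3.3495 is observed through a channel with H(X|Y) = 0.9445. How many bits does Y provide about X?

I(X;Y) = H(X) - H(X|Y)
I(X;Y) = 3.3495 - 0.9445 = 2.405 bits


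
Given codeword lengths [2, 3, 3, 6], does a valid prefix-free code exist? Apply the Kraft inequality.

Kraft inequality: Σ 2^(-l_i) ≤ 1 for prefix-free code
Calculating: 2^(-2) + 2^(-3) + 2^(-3) + 2^(-6)
= 0.25 + 0.125 + 0.125 + 0.015625
= 0.5156
Since 0.5156 ≤ 1, prefix-free code exists


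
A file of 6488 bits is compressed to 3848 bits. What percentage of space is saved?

Space savings = (1 - Compressed/Original) × 100%
= (1 - 3848/6488) × 100%
= 40.69%


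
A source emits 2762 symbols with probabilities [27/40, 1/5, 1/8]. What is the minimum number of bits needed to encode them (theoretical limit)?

Entropy H = 1.2221 bits/symbol
Minimum bits = H × n = 1.2221 × 2762
= 3375.55 bits


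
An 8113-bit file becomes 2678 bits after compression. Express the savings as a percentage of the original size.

Space savings = (1 - Compressed/Original) × 100%
= (1 - 2678/8113) × 100%
= 66.99%


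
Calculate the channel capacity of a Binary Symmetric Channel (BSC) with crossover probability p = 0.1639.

For BSC with error probability p:
C = 1 - H(p) where H(p) is binary entropy
H(0.1639) = -0.1639 × log₂(0.1639) - 0.8361 × log₂(0.8361)
H(p) = 0.6436
C = 1 - 0.6436 = 0.3564 bits/use


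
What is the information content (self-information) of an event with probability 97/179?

Information content I(x) = -log₂(p(x))
I = -log₂(97/179) = -log₂(0.5419)
I = 0.8839 bits


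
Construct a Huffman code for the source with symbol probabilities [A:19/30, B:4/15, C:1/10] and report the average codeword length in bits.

Huffman tree construction:
Combine smallest probabilities repeatedly
Resulting codes:
  A: 1 (length 1)
  B: 01 (length 2)
  C: 00 (length 2)
Average length = Σ p(s) × length(s) = 1.3667 bits


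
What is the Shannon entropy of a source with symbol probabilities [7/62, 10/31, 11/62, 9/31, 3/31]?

H(X) = -Σ p(x) log₂ p(x)
  -7/62 × log₂(7/62) = 0.3553
  -10/31 × log₂(10/31) = 0.5265
  -11/62 × log₂(11/62) = 0.4426
  -9/31 × log₂(9/31) = 0.5180
  -3/31 × log₂(3/31) = 0.3261
H(X) = 2.1685 bits


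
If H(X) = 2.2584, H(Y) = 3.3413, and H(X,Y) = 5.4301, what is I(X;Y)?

I(X;Y) = H(X) + H(Y) - H(X,Y)
I(X;Y) = 2.2584 + 3.3413 - 5.4301 = 0.1696 bits


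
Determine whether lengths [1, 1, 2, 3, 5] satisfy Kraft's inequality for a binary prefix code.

Kraft inequality: Σ 2^(-l_i) ≤ 1 for prefix-free code
Calculating: 2^(-1) + 2^(-1) + 2^(-2) + 2^(-3) + 2^(-5)
= 0.5 + 0.5 + 0.25 + 0.125 + 0.03125
= 1.4062
Since 1.4062 > 1, prefix-free code does not exist


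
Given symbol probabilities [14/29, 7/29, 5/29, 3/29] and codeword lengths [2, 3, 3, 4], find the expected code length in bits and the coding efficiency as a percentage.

Average length L = Σ p_i × l_i = 2.6207 bits
Entropy H = 1.7780 bits
Efficiency η = H/L × 100% = 67.85%


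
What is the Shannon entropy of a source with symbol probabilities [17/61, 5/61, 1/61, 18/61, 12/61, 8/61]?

H(X) = -Σ p(x) log₂ p(x)
  -17/61 × log₂(17/61) = 0.5137
  -5/61 × log₂(5/61) = 0.2958
  -1/61 × log₂(1/61) = 0.0972
  -18/61 × log₂(18/61) = 0.5196
  -12/61 × log₂(12/61) = 0.4615
  -8/61 × log₂(8/61) = 0.3844
H(X) = 2.2721 bits


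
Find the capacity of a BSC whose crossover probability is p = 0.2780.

For BSC with error probability p:
C = 1 - H(p) where H(p) is binary entropy
H(0.2780) = -0.2780 × log₂(0.2780) - 0.7220 × log₂(0.7220)
H(p) = 0.8527
C = 1 - 0.8527 = 0.1473 bits/use


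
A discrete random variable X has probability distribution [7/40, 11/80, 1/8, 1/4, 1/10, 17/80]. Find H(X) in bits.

H(X) = -Σ p(x) log₂ p(x)
  -7/40 × log₂(7/40) = 0.4401
  -11/80 × log₂(11/80) = 0.3936
  -1/8 × log₂(1/8) = 0.3750
  -1/4 × log₂(1/4) = 0.5000
  -1/10 × log₂(1/10) = 0.3322
  -17/80 × log₂(17/80) = 0.4748
H(X) = 2.5157 bits


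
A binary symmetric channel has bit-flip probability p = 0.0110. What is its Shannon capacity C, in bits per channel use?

For BSC with error probability p:
C = 1 - H(p) where H(p) is binary entropy
H(0.0110) = -0.0110 × log₂(0.0110) - 0.9890 × log₂(0.9890)
H(p) = 0.0874
C = 1 - 0.0874 = 0.9126 bits/use


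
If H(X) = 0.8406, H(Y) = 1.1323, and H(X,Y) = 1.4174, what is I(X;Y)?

I(X;Y) = H(X) + H(Y) - H(X,Y)
I(X;Y) = 0.8406 + 1.1323 - 1.4174 = 0.5555 bits


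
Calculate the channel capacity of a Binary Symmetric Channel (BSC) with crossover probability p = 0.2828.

For BSC with error probability p:
C = 1 - H(p) where H(p) is binary entropy
H(0.2828) = -0.2828 × log₂(0.2828) - 0.7172 × log₂(0.7172)
H(p) = 0.8592
C = 1 - 0.8592 = 0.1408 bits/use


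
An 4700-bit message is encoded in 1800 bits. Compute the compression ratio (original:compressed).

Compression ratio = Original / Compressed
= 4700 / 1800 = 2.61:1


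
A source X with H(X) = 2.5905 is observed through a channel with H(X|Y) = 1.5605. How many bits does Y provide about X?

I(X;Y) = H(X) - H(X|Y)
I(X;Y) = 2.5905 - 1.5605 = 1.03 bits


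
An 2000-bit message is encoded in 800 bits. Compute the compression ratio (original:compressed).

Compression ratio = Original / Compressed
= 2000 / 800 = 2.50:1


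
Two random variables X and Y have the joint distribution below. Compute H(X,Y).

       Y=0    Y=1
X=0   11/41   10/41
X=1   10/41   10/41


H(X,Y) = -Σ p(x,y) log₂ p(x,y)
  p(0,0)=11/41: -0.2683 × log₂(0.2683) = 0.5093
  p(0,1)=10/41: -0.2439 × log₂(0.2439) = 0.4965
  p(1,0)=10/41: -0.2439 × log₂(0.2439) = 0.4965
  p(1,1)=10/41: -0.2439 × log₂(0.2439) = 0.4965
H(X,Y) = 1.9987 bits


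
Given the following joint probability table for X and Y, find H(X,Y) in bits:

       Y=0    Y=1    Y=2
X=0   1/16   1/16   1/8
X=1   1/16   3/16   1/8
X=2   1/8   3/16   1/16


H(X,Y) = -Σ p(x,y) log₂ p(x,y)
  p(0,0)=1/16: -0.0625 × log₂(0.0625) = 0.2500
  p(0,1)=1/16: -0.0625 × log₂(0.0625) = 0.2500
  p(0,2)=1/8: -0.1250 × log₂(0.1250) = 0.3750
  p(1,0)=1/16: -0.0625 × log₂(0.0625) = 0.2500
  p(1,1)=3/16: -0.1875 × log₂(0.1875) = 0.4528
  p(1,2)=1/8: -0.1250 × log₂(0.1250) = 0.3750
  p(2,0)=1/8: -0.1250 × log₂(0.1250) = 0.3750
  p(2,1)=3/16: -0.1875 × log₂(0.1875) = 0.4528
  p(2,2)=1/16: -0.0625 × log₂(0.0625) = 0.2500
H(X,Y) = 3.0306 bits


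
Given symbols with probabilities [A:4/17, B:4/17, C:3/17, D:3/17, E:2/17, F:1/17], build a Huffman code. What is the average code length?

Huffman tree construction:
Combine smallest probabilities repeatedly
Resulting codes:
  A: 01 (length 2)
  B: 10 (length 2)
  C: 110 (length 3)
  D: 111 (length 3)
  E: 001 (length 3)
  F: 000 (length 3)
Average length = Σ p(s) × length(s) = 2.5294 bits


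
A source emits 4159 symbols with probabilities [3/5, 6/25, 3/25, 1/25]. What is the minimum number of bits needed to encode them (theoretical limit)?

Entropy H = 1.4891 bits/symbol
Minimum bits = H × n = 1.4891 × 4159
= 6193.31 bits


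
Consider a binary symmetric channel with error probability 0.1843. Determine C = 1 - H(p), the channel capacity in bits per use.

For BSC with error probability p:
C = 1 - H(p) where H(p) is binary entropy
H(0.1843) = -0.1843 × log₂(0.1843) - 0.8157 × log₂(0.8157)
H(p) = 0.6894
C = 1 - 0.6894 = 0.3106 bits/use


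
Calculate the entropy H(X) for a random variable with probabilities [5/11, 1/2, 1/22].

H(X) = -Σ p(x) log₂ p(x)
  -5/11 × log₂(5/11) = 0.5170
  -1/2 × log₂(1/2) = 0.5000
  -1/22 × log₂(1/22) = 0.2027
H(X) = 1.2197 bits


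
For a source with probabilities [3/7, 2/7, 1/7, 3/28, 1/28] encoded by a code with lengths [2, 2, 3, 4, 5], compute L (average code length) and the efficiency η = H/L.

Average length L = Σ p_i × l_i = 2.4643 bits
Entropy H = 1.9583 bits
Efficiency η = H/L × 100% = 79.47%


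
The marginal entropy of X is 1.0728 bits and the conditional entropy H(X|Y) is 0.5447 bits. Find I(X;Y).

I(X;Y) = H(X) - H(X|Y)
I(X;Y) = 1.0728 - 0.5447 = 0.5281 bits


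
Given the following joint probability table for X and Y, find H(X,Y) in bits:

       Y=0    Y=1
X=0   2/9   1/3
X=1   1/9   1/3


H(X,Y) = -Σ p(x,y) log₂ p(x,y)
  p(0,0)=2/9: -0.2222 × log₂(0.2222) = 0.4822
  p(0,1)=1/3: -0.3333 × log₂(0.3333) = 0.5283
  p(1,0)=1/9: -0.1111 × log₂(0.1111) = 0.3522
  p(1,1)=1/3: -0.3333 × log₂(0.3333) = 0.5283
H(X,Y) = 1.8911 bits


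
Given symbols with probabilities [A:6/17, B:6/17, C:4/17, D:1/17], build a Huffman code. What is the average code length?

Huffman tree construction:
Combine smallest probabilities repeatedly
Resulting codes:
  A: 11 (length 2)
  B: 0 (length 1)
  C: 101 (length 3)
  D: 100 (length 3)
Average length = Σ p(s) × length(s) = 1.9412 bits


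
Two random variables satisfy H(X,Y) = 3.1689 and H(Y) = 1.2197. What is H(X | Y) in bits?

Chain rule: H(X,Y) = H(X|Y) + H(Y)
H(X|Y) = H(X,Y) - H(Y) = 3.1689 - 1.2197 = 1.9492 bits


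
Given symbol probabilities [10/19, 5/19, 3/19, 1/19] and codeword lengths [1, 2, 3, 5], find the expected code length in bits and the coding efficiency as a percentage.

Average length L = Σ p_i × l_i = 1.7895 bits
Entropy H = 1.6383 bits
Efficiency η = H/L × 100% = 91.55%


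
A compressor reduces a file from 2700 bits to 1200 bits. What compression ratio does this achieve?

Compression ratio = Original / Compressed
= 2700 / 1200 = 2.25:1


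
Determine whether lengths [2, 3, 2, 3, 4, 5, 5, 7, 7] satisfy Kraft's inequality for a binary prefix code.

Kraft inequality: Σ 2^(-l_i) ≤ 1 for prefix-free code
Calculating: 2^(-2) + 2^(-3) + 2^(-2) + 2^(-3) + 2^(-4) + 2^(-5) + 2^(-5) + 2^(-7) + 2^(-7)
= 0.25 + 0.125 + 0.25 + 0.125 + 0.0625 + 0.03125 + 0.03125 + 0.0078125 + 0.0078125
= 0.8906
Since 0.8906 ≤ 1, prefix-free code exists


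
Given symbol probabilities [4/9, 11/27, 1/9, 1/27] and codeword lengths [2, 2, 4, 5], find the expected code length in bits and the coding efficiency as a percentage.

Average length L = Σ p_i × l_i = 2.3333 bits
Entropy H = 1.5761 bits
Efficiency η = H/L × 100% = 67.55%


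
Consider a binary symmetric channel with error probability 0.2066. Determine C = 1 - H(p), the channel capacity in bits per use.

For BSC with error probability p:
C = 1 - H(p) where H(p) is binary entropy
H(0.2066) = -0.2066 × log₂(0.2066) - 0.7934 × log₂(0.7934)
H(p) = 0.7349
C = 1 - 0.7349 = 0.2651 bits/use


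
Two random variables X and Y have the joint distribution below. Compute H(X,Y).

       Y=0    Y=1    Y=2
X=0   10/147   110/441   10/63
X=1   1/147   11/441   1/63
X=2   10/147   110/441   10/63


H(X,Y) = -Σ p(x,y) log₂ p(x,y)
  p(0,0)=10/147: -0.0680 × log₂(0.0680) = 0.2638
  p(0,1)=110/441: -0.2494 × log₂(0.2494) = 0.4997
  p(0,2)=10/63: -0.1587 × log₂(0.1587) = 0.4215
  p(1,0)=1/147: -0.0068 × log₂(0.0068) = 0.0490
  p(1,1)=11/441: -0.0249 × log₂(0.0249) = 0.1328
  p(1,2)=1/63: -0.0159 × log₂(0.0159) = 0.0949
  p(2,0)=10/147: -0.0680 × log₂(0.0680) = 0.2638
  p(2,1)=110/441: -0.2494 × log₂(0.2494) = 0.4997
  p(2,2)=10/63: -0.1587 × log₂(0.1587) = 0.4215
H(X,Y) = 2.6466 bits
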